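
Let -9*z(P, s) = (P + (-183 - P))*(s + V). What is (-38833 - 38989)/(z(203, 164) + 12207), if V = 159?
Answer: -116733/28162 ≈ -4.1451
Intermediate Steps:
z(P, s) = 3233 + 61*s/3 (z(P, s) = -(P + (-183 - P))*(s + 159)/9 = -(-61)*(159 + s)/3 = -(-29097 - 183*s)/9 = 3233 + 61*s/3)
(-38833 - 38989)/(z(203, 164) + 12207) = (-38833 - 38989)/((3233 + (61/3)*164) + 12207) = -77822/((3233 + 10004/3) + 12207) = -77822/(19703/3 + 12207) = -77822/56324/3 = -77822*3/56324 = -116733/28162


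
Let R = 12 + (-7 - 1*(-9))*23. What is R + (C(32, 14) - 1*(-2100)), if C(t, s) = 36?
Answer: 2194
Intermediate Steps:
R = 58 (R = 12 + (-7 + 9)*23 = 12 + 2*23 = 12 + 46 = 58)
R + (C(32, 14) - 1*(-2100)) = 58 + (36 - 1*(-2100)) = 58 + (36 + 2100) = 58 + 2136 = 2194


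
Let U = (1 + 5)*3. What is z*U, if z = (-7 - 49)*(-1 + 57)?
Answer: -56448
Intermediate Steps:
U = 18 (U = 6*3 = 18)
z = -3136 (z = -56*56 = -3136)
z*U = -3136*18 = -56448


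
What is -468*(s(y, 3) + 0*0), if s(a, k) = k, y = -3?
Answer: -1404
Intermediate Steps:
-468*(s(y, 3) + 0*0) = -468*(3 + 0*0) = -468*(3 + 0) = -468*3 = -1404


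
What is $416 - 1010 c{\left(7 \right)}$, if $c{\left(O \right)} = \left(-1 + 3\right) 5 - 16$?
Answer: $6476$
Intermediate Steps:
$c{\left(O \right)} = -6$ ($c{\left(O \right)} = 2 \cdot 5 - 16 = 10 - 16 = -6$)
$416 - 1010 c{\left(7 \right)} = 416 - -6060 = 416 + 6060 = 6476$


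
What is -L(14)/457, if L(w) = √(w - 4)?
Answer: -√10/457 ≈ -0.0069196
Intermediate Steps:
L(w) = √(-4 + w)
-L(14)/457 = -√(-4 + 14)/457 = -√10/457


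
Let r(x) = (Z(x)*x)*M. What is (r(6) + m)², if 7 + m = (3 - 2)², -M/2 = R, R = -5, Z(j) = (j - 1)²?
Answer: 2232036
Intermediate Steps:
Z(j) = (-1 + j)²
M = 10 (M = -2*(-5) = 10)
r(x) = 10*x*(-1 + x)² (r(x) = ((-1 + x)²*x)*10 = (x*(-1 + x)²)*10 = 10*x*(-1 + x)²)
m = -6 (m = -7 + (3 - 2)² = -7 + 1² = -7 + 1 = -6)
(r(6) + m)² = (10*6*(-1 + 6)² - 6)² = (10*6*5² - 6)² = (10*6*25 - 6)² = (1500 - 6)² = 1494² = 2232036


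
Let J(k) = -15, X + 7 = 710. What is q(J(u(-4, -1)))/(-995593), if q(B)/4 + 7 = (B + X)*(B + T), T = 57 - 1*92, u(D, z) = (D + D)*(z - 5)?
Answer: 137628/995593 ≈ 0.13824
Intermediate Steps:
X = 703 (X = -7 + 710 = 703)
u(D, z) = 2*D*(-5 + z) (u(D, z) = (2*D)*(-5 + z) = 2*D*(-5 + z))
T = -35 (T = 57 - 92 = -35)
q(B) = -28 + 4*(-35 + B)*(703 + B) (q(B) = -28 + 4*((B + 703)*(B - 35)) = -28 + 4*((703 + B)*(-35 + B)) = -28 + 4*((-35 + B)*(703 + B)) = -28 + 4*(-35 + B)*(703 + B))
q(J(u(-4, -1)))/(-995593) = (-98448 + 4*(-15)**2 + 2672*(-15))/(-995593) = (-98448 + 4*225 - 40080)*(-1/995593) = (-98448 + 900 - 40080)*(-1/995593) = -137628*(-1/995593) = 137628/995593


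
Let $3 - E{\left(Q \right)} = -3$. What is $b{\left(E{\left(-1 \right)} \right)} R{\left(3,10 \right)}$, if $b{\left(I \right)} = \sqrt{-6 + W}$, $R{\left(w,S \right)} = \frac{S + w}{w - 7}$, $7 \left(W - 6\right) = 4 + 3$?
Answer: $- \frac{13}{4} \approx -3.25$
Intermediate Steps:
$W = 7$ ($W = 6 + \frac{4 + 3}{7} = 6 + \frac{1}{7} \cdot 7 = 6 + 1 = 7$)
$E{\left(Q \right)} = 6$ ($E{\left(Q \right)} = 3 - -3 = 3 + 3 = 6$)
$R{\left(w,S \right)} = \frac{S + w}{-7 + w}$
$b{\left(I \right)} = 1$ ($b{\left(I \right)} = \sqrt{-6 + 7} = \sqrt{1} = 1$)
$b{\left(E{\left(-1 \right)} \right)} R{\left(3,10 \right)} = 1 \frac{10 + 3}{-7 + 3} = 1 \frac{1}{-4} \cdot 13 = 1 \left(\left(- \frac{1}{4}\right) 13\right) = 1 \left(- \frac{13}{4}\right) = - \frac{13}{4}$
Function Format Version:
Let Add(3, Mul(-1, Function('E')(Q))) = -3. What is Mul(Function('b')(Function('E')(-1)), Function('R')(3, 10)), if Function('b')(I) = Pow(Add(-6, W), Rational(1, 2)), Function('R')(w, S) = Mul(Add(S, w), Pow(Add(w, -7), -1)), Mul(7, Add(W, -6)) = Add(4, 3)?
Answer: Rational(-13, 4) ≈ -3.2500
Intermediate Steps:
W = 7 (W = Add(6, Mul(Rational(1, 7), Add(4, 3))) = Add(6, Mul(Rational(1, 7), 7)) = Add(6, 1) = 7)
Function('E')(Q) = 6 (Function('E')(Q) = Add(3, Mul(-1, -3)) = Add(3, 3) = 6)
Function('R')(w, S) = Mul(Pow(Add(-7, w), -1), Add(S, w)) (Function('R')(w, S) = Mul(Add(S, w), Pow(Add(-7, w), -1)) = Mul(Pow(Add(-7, w), -1), Add(S, w)))
Function('b')(I) = 1 (Function('b')(I) = Pow(Add(-6, 7), Rational(1, 2)) = Pow(1, Rational(1, 2)) = 1)
Mul(Function('b')(Function('E')(-1)), Function('R')(3, 10)) = Mul(1, Mul(Pow(Add(-7, 3), -1), Add(10, 3))) = Mul(1, Mul(Pow(-4, -1), 13)) = Mul(1, Mul(Rational(-1, 4), 13)) = Mul(1, Rational(-13, 4)) = Rational(-13, 4)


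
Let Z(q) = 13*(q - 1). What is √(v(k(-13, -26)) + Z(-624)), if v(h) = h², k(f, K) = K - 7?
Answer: 2*I*√1759 ≈ 83.881*I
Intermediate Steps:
k(f, K) = -7 + K
Z(q) = -13 + 13*q (Z(q) = 13*(-1 + q) = -13 + 13*q)
√(v(k(-13, -26)) + Z(-624)) = √((-7 - 26)² + (-13 + 13*(-624))) = √((-33)² + (-13 - 8112)) = √(1089 - 8125) = √(-7036) = 2*I*√1759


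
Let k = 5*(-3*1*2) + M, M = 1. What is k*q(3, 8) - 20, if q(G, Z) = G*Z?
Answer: -716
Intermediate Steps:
k = -29 (k = 5*(-3*1*2) + 1 = 5*(-3*2) + 1 = 5*(-6) + 1 = -30 + 1 = -29)
k*q(3, 8) - 20 = -87*8 - 20 = -29*24 - 20 = -696 - 20 = -716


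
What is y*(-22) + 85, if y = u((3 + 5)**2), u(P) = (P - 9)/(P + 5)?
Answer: 4655/69 ≈ 67.464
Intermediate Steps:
u(P) = (-9 + P)/(5 + P)
y = 55/69 (y = (-9 + (3 + 5)**2)/(5 + (3 + 5)**2) = (-9 + 8**2)/(5 + 8**2) = (-9 + 64)/(5 + 64) = 55/69 ≈ 0.79710)
y*(-22) + 85 = (55/69)*(-22) + 85 = -1210/69 + 85 = 4655/69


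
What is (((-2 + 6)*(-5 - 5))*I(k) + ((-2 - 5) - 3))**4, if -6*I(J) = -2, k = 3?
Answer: 24010000/81 ≈ 2.9642e+5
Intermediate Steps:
I(J) = 1/3 (I(J) = -1/6*(-2) = 1/3)
(((-2 + 6)*(-5 - 5))*I(k) + ((-2 - 5) - 3))**4 = (((-2 + 6)*(-5 - 5))*(1/3) + ((-2 - 5) - 3))**4 = ((4*(-10))*(1/3) + (-7 - 3))**4 = (-40*1/3 - 10)**4 = (-40/3 - 10)**4 = (-70/3)**4 = 24010000/81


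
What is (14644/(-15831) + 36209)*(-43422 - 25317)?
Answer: -13133961531955/5277 ≈ -2.4889e+9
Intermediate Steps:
(14644/(-15831) + 36209)*(-43422 - 25317) = (14644*(-1/15831) + 36209)*(-68739) = (-14644/15831 + 36209)*(-68739) = (573210035/15831)*(-68739) = -13133961531955/5277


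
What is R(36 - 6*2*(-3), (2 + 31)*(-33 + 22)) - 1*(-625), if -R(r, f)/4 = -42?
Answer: 793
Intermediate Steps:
R(r, f) = 168 (R(r, f) = -4*(-42) = 168)
R(36 - 6*2*(-3), (2 + 31)*(-33 + 22)) - 1*(-625) = 168 - 1*(-625) = 168 + 625 = 793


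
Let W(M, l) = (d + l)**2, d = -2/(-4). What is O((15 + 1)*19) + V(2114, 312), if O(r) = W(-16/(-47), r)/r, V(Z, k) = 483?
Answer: 958209/1216 ≈ 788.00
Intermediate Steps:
d = 1/2 (d = -2*(-1/4) = 1/2 ≈ 0.50000)
W(M, l) = (1/2 + l)**2
O(r) = (1 + 2*r)**2/(4*r) (O(r) = ((1 + 2*r)**2/4)/r = (1 + 2*r)**2/(4*r))
O((15 + 1)*19) + V(2114, 312) = (1 + 2*((15 + 1)*19))**2/(4*(((15 + 1)*19))) + 483 = (1 + 2*(16*19))**2/(4*((16*19))) + 483 = (1/4)*(1 + 2*304)**2/304 + 483 = (1/4)*(1/304)*(1 + 608)**2 + 483 = (1/4)*(1/304)*609**2 + 483 = (1/4)*(1/304)*370881 + 483 = 370881/1216 + 483 = 958209/1216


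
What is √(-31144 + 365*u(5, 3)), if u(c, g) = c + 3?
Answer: 168*I ≈ 168.0*I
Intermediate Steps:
u(c, g) = 3 + c
√(-31144 + 365*u(5, 3)) = √(-31144 + 365*(3 + 5)) = √(-31144 + 365*8) = √(-31144 + 2920) = √(-28224) = 168*I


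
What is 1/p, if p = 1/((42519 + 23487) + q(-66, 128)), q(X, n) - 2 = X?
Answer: 65942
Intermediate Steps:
q(X, n) = 2 + X
p = 1/65942 (p = 1/((42519 + 23487) + (2 - 66)) = 1/(66006 - 64) = 1/65942 ≈ 1.5165e-5)
1/p = 1/(1/65942) = 65942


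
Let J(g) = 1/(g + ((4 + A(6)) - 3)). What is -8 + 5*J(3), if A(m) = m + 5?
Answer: -23/3 ≈ -7.6667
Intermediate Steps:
A(m) = 5 + m
J(g) = 1/(12 + g) (J(g) = 1/(g + ((4 + (5 + 6)) - 3)) = 1/(g + ((4 + 11) - 3)) = 1/(g + (15 - 3)) = 1/(g + 12) = 1/(12 + g))
-8 + 5*J(3) = -8 + 5/(12 + 3) = -8 + 5/15 = -8 + 5*(1/15) = -8 + ⅓ = -23/3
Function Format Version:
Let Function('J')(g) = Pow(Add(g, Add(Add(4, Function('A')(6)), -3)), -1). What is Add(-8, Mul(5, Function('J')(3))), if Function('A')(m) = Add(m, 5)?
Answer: Rational(-23, 3) ≈ -7.6667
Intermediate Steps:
Function('A')(m) = Add(5, m)
Function('J')(g) = Pow(Add(12, g), -1) (Function('J')(g) = Pow(Add(g, Add(Add(4, Add(5, 6)), -3)), -1) = Pow(Add(g, Add(Add(4, 11), -3)), -1) = Pow(Add(g, Add(15, -3)), -1) = Pow(Add(g, 12), -1) = Pow(Add(12, g), -1))
Add(-8, Mul(5, Function('J')(3))) = Add(-8, Mul(5, Pow(Add(12, 3), -1))) = Add(-8, Mul(5, Pow(15, -1))) = Add(-8, Mul(5, Rational(1, 15))) = Add(-8, Rational(1, 3)) = Rational(-23, 3)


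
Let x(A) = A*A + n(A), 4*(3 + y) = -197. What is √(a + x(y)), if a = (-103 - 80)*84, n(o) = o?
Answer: I*√203107/4 ≈ 112.67*I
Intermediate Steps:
y = -209/4 (y = -3 + (¼)*(-197) = -3 - 197/4 = -209/4 ≈ -52.250)
x(A) = A + A² (x(A) = A*A + A = A² + A = A + A²)
a = -15372 (a = -183*84 = -15372)
√(a + x(y)) = √(-15372 - 209*(1 - 209/4)/4) = √(-15372 - 209/4*(-205/4)) = √(-15372 + 42845/16) = √(-203107/16) = I*√203107/4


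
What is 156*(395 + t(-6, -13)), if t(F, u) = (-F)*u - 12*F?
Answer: 60684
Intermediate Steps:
t(F, u) = -12*F - F*u (t(F, u) = -F*u - 12*F = -12*F - F*u)
156*(395 + t(-6, -13)) = 156*(395 - 1*(-6)*(12 - 13)) = 156*(395 - 1*(-6)*(-1)) = 156*(395 - 6) = 156*389 = 60684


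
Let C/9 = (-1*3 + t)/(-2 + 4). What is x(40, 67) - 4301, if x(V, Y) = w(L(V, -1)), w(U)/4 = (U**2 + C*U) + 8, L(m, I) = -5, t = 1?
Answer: -3989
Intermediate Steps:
C = -9 (C = 9*((-1*3 + 1)/(-2 + 4)) = 9*((-3 + 1)/2) = 9*(-2*1/2) = 9*(-1) = -9)
w(U) = 32 - 36*U + 4*U**2 (w(U) = 4*((U**2 - 9*U) + 8) = 4*(8 + U**2 - 9*U) = 32 - 36*U + 4*U**2)
x(V, Y) = 312 (x(V, Y) = 32 - 36*(-5) + 4*(-5)**2 = 32 + 180 + 4*25 = 32 + 180 + 100 = 312)
x(40, 67) - 4301 = 312 - 4301 = -3989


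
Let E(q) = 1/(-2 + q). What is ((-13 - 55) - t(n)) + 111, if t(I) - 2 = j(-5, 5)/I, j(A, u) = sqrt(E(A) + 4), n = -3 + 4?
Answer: 41 - 3*sqrt(21)/7 ≈ 39.036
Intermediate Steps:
n = 1
j(A, u) = sqrt(4 + 1/(-2 + A)) (j(A, u) = sqrt(1/(-2 + A) + 4) = sqrt(4 + 1/(-2 + A)))
t(I) = 2 + 3*sqrt(21)/(7*I) (t(I) = 2 + sqrt((-7 + 4*(-5))/(-2 - 5))/I = 2 + sqrt((-7 - 20)/(-7))/I = 2 + sqrt(-1/7*(-27))/I = 2 + sqrt(27/7)/I = 2 + (3*sqrt(21)/7)/I = 2 + 3*sqrt(21)/(7*I))
((-13 - 55) - t(n)) + 111 = ((-13 - 55) - (2 + (3/7)*sqrt(21)/1)) + 111 = (-68 - (2 + (3/7)*sqrt(21)*1)) + 111 = (-68 - (2 + 3*sqrt(21)/7)) + 111 = (-68 + (-2 - 3*sqrt(21)/7)) + 111 = (-70 - 3*sqrt(21)/7) + 111 = 41 - 3*sqrt(21)/7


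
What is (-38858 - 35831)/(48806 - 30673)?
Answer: -74689/18133 ≈ -4.1190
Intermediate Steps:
(-38858 - 35831)/(48806 - 30673) = -74689/18133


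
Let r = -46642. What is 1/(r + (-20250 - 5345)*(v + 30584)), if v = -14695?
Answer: -1/406725597 ≈ -2.4587e-9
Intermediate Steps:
1/(r + (-20250 - 5345)*(v + 30584)) = 1/(-46642 + (-20250 - 5345)*(-14695 + 30584)) = 1/(-46642 - 25595*15889) = 1/(-46642 - 406678955) = 1/(-406725597) = -1/406725597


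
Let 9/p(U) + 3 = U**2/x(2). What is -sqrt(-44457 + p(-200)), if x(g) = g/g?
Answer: -2*I*sqrt(17780132590035)/39997 ≈ -210.85*I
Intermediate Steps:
x(g) = 1
p(U) = 9/(-3 + U**2) (p(U) = 9/(-3 + U**2/1) = 9/(-3 + U**2*1) = 9/(-3 + U**2))
-sqrt(-44457 + p(-200)) = -sqrt(-44457 + 9/(-3 + (-200)**2)) = -sqrt(-44457 + 9/(-3 + 40000)) = -sqrt(-44457 + 9/39997) = -sqrt(-1778146620/39997) = -2*I*sqrt(17780132590035)/39997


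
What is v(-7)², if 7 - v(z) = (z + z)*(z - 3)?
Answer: 17689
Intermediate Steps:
v(z) = 7 - 2*z*(-3 + z) (v(z) = 7 - (z + z)*(z - 3) = 7 - 2*z*(-3 + z))
v(-7)² = (7 - 2*(-7)² + 6*(-7))² = (7 - 2*49 - 42)² = (7 - 98 - 42)² = (-133)² = 17689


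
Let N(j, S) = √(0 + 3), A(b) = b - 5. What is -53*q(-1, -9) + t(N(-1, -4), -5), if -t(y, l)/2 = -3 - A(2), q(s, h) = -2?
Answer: 106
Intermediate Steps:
A(b) = -5 + b
N(j, S) = √3
t(y, l) = 0 (t(y, l) = -2*(-3 - (-5 + 2)) = -2*(-3 - 1*(-3)) = -2*(-3 + 3) = -2*0 = 0)
-53*q(-1, -9) + t(N(-1, -4), -5) = -53*(-2) + 0 = 106 + 0 = 106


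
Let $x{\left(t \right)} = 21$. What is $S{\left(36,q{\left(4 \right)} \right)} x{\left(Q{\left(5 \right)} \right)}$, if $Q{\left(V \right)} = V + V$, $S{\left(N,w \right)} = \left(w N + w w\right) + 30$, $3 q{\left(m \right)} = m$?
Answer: $\frac{5026}{3} \approx 1675.3$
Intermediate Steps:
$q{\left(m \right)} = \frac{m}{3}$
$S{\left(N,w \right)} = 30 + w^{2} + N w$ ($S{\left(N,w \right)} = \left(N w + w^{2}\right) + 30 = \left(w^{2} + N w\right) + 30 = 30 + w^{2} + N w$)
$Q{\left(V \right)} = 2 V$
$S{\left(36,q{\left(4 \right)} \right)} x{\left(Q{\left(5 \right)} \right)} = \left(30 + \left(\frac{1}{3} \cdot 4\right)^{2} + 36 \cdot \frac{1}{3} \cdot 4\right) 21 = \left(30 + \left(\frac{4}{3}\right)^{2} + 36 \cdot \frac{4}{3}\right) 21 = \left(30 + \frac{16}{9} + 48\right) 21 = \frac{718}{9} \cdot 21 = \frac{5026}{3}$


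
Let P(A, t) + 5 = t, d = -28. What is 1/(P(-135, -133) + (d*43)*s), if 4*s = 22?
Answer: -1/6760 ≈ -0.00014793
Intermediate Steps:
P(A, t) = -5 + t
s = 11/2 (s = (¼)*22 = 11/2 ≈ 5.5000)
1/(P(-135, -133) + (d*43)*s) = 1/((-5 - 133) - 28*43*(11/2)) = 1/(-138 - 1204*11/2) = 1/(-138 - 6622) = 1/(-6760) = -1/6760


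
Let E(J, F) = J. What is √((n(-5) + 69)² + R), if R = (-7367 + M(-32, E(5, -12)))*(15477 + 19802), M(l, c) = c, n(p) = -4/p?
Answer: I*√6492978149/5 ≈ 16116.0*I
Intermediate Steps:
R = -259723998 (R = (-7367 + 5)*(15477 + 19802) = -7362*35279 = -259723998)
√((n(-5) + 69)² + R) = √((-4/(-5) + 69)² - 259723998) = √((-4*(-⅕) + 69)² - 259723998) = √((⅘ + 69)² - 259723998) = √((349/5)² - 259723998) = √(121801/25 - 259723998) = √(-6492978149/25) = I*√6492978149/5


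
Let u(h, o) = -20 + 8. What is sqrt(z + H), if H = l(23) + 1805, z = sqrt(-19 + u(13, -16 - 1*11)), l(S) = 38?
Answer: sqrt(1843 + I*sqrt(31)) ≈ 42.93 + 0.06485*I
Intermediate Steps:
u(h, o) = -12
z = I*sqrt(31) (z = sqrt(-19 - 12) = sqrt(-31) = I*sqrt(31) ≈ 5.5678*I)
H = 1843 (H = 38 + 1805 = 1843)
sqrt(z + H) = sqrt(I*sqrt(31) + 1843) = sqrt(1843 + I*sqrt(31))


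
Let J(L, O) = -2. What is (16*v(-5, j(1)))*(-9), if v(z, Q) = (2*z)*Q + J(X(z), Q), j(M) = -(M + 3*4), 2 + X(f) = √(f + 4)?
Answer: -18432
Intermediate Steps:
X(f) = -2 + √(4 + f) (X(f) = -2 + √(f + 4) = -2 + √(4 + f))
j(M) = -12 - M (j(M) = -(M + 12) = -(12 + M) = -12 - M)
v(z, Q) = -2 + 2*Q*z (v(z, Q) = (2*z)*Q - 2 = 2*Q*z - 2 = -2 + 2*Q*z)
(16*v(-5, j(1)))*(-9) = (16*(-2 + 2*(-12 - 1*1)*(-5)))*(-9) = (16*(-2 + 2*(-12 - 1)*(-5)))*(-9) = (16*(-2 + 2*(-13)*(-5)))*(-9) = (16*(-2 + 130))*(-9) = (16*128)*(-9) = 2048*(-9) = -18432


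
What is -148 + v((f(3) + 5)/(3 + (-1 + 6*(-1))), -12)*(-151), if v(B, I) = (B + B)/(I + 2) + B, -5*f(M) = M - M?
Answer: 3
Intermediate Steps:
f(M) = 0 (f(M) = -(M - M)/5 = -⅕*0 = 0)
v(B, I) = B + 2*B/(2 + I) (v(B, I) = (2*B)/(2 + I) + B = 2*B/(2 + I) + B = B + 2*B/(2 + I))
-148 + v((f(3) + 5)/(3 + (-1 + 6*(-1))), -12)*(-151) = -148 + (((0 + 5)/(3 + (-1 + 6*(-1))))*(4 - 12)/(2 - 12))*(-151) = -148 + ((5/(3 + (-1 - 6)))*(-8)/(-10))*(-151) = -148 + ((5/(3 - 7))*(-⅒)*(-8))*(-151) = -148 + ((5/(-4))*(-⅒)*(-8))*(-151) = -148 + ((5*(-¼))*(-⅒)*(-8))*(-151) = -148 - 5/4*(-⅒)*(-8)*(-151) = -148 - 1*(-151) = -148 + 151 = 3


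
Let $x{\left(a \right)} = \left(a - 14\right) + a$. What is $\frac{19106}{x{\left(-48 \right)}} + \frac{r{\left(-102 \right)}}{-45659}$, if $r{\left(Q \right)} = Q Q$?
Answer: $- \frac{436752647}{2511245} \approx -173.92$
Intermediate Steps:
$r{\left(Q \right)} = Q^{2}$
$x{\left(a \right)} = -14 + 2 a$ ($x{\left(a \right)} = \left(-14 + a\right) + a = -14 + 2 a$)
$\frac{19106}{x{\left(-48 \right)}} + \frac{r{\left(-102 \right)}}{-45659} = \frac{19106}{-14 + 2 \left(-48\right)} + \frac{\left(-102\right)^{2}}{-45659} = \frac{19106}{-14 - 96} + 10404 \left(- \frac{1}{45659}\right) = \frac{19106}{-110} - \frac{10404}{45659} = 19106 \left(- \frac{1}{110}\right) - \frac{10404}{45659} = - \frac{9553}{55} - \frac{10404}{45659} = - \frac{436752647}{2511245}$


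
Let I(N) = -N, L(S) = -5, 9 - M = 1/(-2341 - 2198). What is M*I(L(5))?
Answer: 204260/4539 ≈ 45.001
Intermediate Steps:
M = 40852/4539 (M = 9 - 1/(-2341 - 2198) = 9 - 1/(-4539) = 9 - 1*(-1/4539) = 9 + 1/4539 = 40852/4539 ≈ 9.0002)
M*I(L(5)) = 40852*(-1*(-5))/4539 = (40852/4539)*5 = 204260/4539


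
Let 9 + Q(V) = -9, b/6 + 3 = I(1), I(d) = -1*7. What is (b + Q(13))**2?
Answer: 6084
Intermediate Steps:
I(d) = -7
b = -60 (b = -18 + 6*(-7) = -18 - 42 = -60)
Q(V) = -18 (Q(V) = -9 - 9 = -18)
(b + Q(13))**2 = (-60 - 18)**2 = (-78)**2 = 6084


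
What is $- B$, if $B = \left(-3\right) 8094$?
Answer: $24282$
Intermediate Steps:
$B = -24282$
$- B = \left(-1\right) \left(-24282\right) = 24282$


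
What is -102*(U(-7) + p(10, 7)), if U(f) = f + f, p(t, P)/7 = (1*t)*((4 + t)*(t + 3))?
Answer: -1298052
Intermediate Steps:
p(t, P) = 7*t*(3 + t)*(4 + t) (p(t, P) = 7*((1*t)*((4 + t)*(t + 3))) = 7*(t*((4 + t)*(3 + t))) = 7*(t*((3 + t)*(4 + t))) = 7*(t*(3 + t)*(4 + t)) = 7*t*(3 + t)*(4 + t))
U(f) = 2*f
-102*(U(-7) + p(10, 7)) = -102*(2*(-7) + 7*10*(12 + 10² + 7*10)) = -102*(-14 + 7*10*(12 + 100 + 70)) = -102*(-14 + 7*10*182) = -102*(-14 + 12740) = -102*12726 = -1298052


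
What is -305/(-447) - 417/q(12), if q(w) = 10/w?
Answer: -1116869/2235 ≈ -499.72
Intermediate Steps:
-305/(-447) - 417/q(12) = -305/(-447) - 417/(10/12) = -305*(-1/447) - 417/(10*(1/12)) = 305/447 - 417/5/6 = 305/447 - 417*6/5 = 305/447 - 2502/5 = -1116869/2235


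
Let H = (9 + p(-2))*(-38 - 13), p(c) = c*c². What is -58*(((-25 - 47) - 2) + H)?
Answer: 7250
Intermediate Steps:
p(c) = c³
H = -51 (H = (9 + (-2)³)*(-38 - 13) = (9 - 8)*(-51) = 1*(-51) = -51)
-58*(((-25 - 47) - 2) + H) = -58*(((-25 - 47) - 2) - 51) = -58*((-72 - 2) - 51) = -58*(-74 - 51) = -58*(-125) = 7250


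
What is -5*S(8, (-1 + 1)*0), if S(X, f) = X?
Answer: -40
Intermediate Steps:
-5*S(8, (-1 + 1)*0) = -5*8 = -40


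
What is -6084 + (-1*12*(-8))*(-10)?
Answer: -7044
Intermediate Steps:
-6084 + (-1*12*(-8))*(-10) = -6084 - 12*(-8)*(-10) = -6084 + 96*(-10) = -6084 - 960 = -7044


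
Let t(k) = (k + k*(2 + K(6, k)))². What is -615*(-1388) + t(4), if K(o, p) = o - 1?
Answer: 854644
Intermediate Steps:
K(o, p) = -1 + o
t(k) = 64*k² (t(k) = (k + k*(2 + (-1 + 6)))² = (k + k*(2 + 5))² = (k + k*7)² = (k + 7*k)² = (8*k)² = 64*k²)
-615*(-1388) + t(4) = -615*(-1388) + 64*4² = 853620 + 64*16 = 853620 + 1024 = 854644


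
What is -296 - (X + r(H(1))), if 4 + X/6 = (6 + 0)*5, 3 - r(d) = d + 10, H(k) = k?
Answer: -444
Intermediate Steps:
r(d) = -7 - d (r(d) = 3 - (d + 10) = 3 - (10 + d) = 3 + (-10 - d) = -7 - d)
X = 156 (X = -24 + 6*((6 + 0)*5) = -24 + 6*(6*5) = -24 + 6*30 = -24 + 180 = 156)
-296 - (X + r(H(1))) = -296 - (156 + (-7 - 1*1)) = -296 - (156 + (-7 - 1)) = -296 - (156 - 8) = -296 - 1*148 = -296 - 148 = -444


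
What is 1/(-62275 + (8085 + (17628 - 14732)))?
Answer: -1/51294 ≈ -1.9495e-5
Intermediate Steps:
1/(-62275 + (8085 + (17628 - 14732))) = 1/(-62275 + (8085 + 2896)) = 1/(-62275 + 10981) = 1/(-51294) = -1/51294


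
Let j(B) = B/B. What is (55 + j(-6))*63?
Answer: 3528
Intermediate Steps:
j(B) = 1
(55 + j(-6))*63 = (55 + 1)*63 = 56*63 = 3528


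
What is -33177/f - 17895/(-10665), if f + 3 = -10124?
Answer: 35670358/7200297 ≈ 4.9540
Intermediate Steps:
f = -10127 (f = -3 - 10124 = -10127)
-33177/f - 17895/(-10665) = -33177/(-10127) - 17895/(-10665) = -33177*(-1/10127) - 17895*(-1/10665) = 33177/10127 + 1193/711 = 35670358/7200297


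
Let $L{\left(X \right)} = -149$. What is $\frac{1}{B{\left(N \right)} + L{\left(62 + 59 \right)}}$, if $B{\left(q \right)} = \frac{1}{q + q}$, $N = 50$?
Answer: $- \frac{100}{14899} \approx -0.0067119$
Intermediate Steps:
$B{\left(q \right)} = \frac{1}{2 q}$
$\frac{1}{B{\left(N \right)} + L{\left(62 + 59 \right)}} = \frac{1}{\frac{1}{2 \cdot 50} - 149} = \frac{1}{\frac{1}{2} \cdot \frac{1}{50} - 149} = \frac{1}{\frac{1}{100} - 149} = \frac{1}{- \frac{14899}{100}} = - \frac{100}{14899}$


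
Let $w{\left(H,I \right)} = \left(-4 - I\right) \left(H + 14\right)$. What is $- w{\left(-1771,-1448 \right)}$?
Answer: $2537108$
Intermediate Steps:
$w{\left(H,I \right)} = \left(-4 - I\right) \left(14 + H\right)$
$- w{\left(-1771,-1448 \right)} = - (-56 - -20272 - -7084 - \left(-1771\right) \left(-1448\right)) = - (-56 + 20272 + 7084 - 2564408) = \left(-1\right) \left(-2537108\right) = 2537108$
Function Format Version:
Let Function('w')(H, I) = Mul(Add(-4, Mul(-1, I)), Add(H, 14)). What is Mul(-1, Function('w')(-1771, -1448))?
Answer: 2537108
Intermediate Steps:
Function('w')(H, I) = Mul(Add(-4, Mul(-1, I)), Add(14, H))
Mul(-1, Function('w')(-1771, -1448)) = Mul(-1, Add(-56, Mul(-14, -1448), Mul(-4, -1771), Mul(-1, -1771, -1448))) = Mul(-1, Add(-56, 20272, 7084, -2564408)) = Mul(-1, -2537108) = 2537108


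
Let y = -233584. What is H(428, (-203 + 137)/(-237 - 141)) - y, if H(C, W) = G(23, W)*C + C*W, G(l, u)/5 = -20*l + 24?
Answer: -44061020/63 ≈ -6.9938e+5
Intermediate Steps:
G(l, u) = 120 - 100*l (G(l, u) = 5*(-20*l + 24) = 5*(24 - 20*l) = 120 - 100*l)
H(C, W) = -2180*C + C*W (H(C, W) = (120 - 100*23)*C + C*W = (120 - 2300)*C + C*W = -2180*C + C*W)
H(428, (-203 + 137)/(-237 - 141)) - y = 428*(-2180 + (-203 + 137)/(-237 - 141)) - 1*(-233584) = 428*(-2180 - 66/(-378)) + 233584 = 428*(-2180 - 66*(-1/378)) + 233584 = 428*(-2180 + 11/63) + 233584 = 428*(-137329/63) + 233584 = -58776812/63 + 233584 = -44061020/63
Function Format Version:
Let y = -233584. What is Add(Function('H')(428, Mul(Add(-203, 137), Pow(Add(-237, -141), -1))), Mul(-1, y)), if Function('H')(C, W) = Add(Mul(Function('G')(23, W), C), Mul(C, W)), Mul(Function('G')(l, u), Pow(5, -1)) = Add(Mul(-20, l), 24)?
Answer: Rational(-44061020, 63) ≈ -6.9938e+5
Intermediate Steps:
Function('G')(l, u) = Add(120, Mul(-100, l)) (Function('G')(l, u) = Mul(5, Add(Mul(-20, l), 24)) = Mul(5, Add(24, Mul(-20, l))) = Add(120, Mul(-100, l)))
Function('H')(C, W) = Add(Mul(-2180, C), Mul(C, W)) (Function('H')(C, W) = Add(Mul(Add(120, Mul(-100, 23)), C), Mul(C, W)) = Add(Mul(Add(120, -2300), C), Mul(C, W)) = Add(Mul(-2180, C), Mul(C, W)))
Add(Function('H')(428, Mul(Add(-203, 137), Pow(Add(-237, -141), -1))), Mul(-1, y)) = Add(Mul(428, Add(-2180, Mul(Add(-203, 137), Pow(Add(-237, -141), -1)))), Mul(-1, -233584)) = Add(Mul(428, Add(-2180, Mul(-66, Pow(-378, -1)))), 233584) = Add(Mul(428, Add(-2180, Mul(-66, Rational(-1, 378)))), 233584) = Add(Mul(428, Add(-2180, Rational(11, 63))), 233584) = Add(Mul(428, Rational(-137329, 63)), 233584) = Add(Rational(-58776812, 63), 233584) = Rational(-44061020, 63)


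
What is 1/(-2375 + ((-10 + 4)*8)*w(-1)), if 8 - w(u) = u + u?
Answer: -1/2855 ≈ -0.00035026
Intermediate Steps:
w(u) = 8 - 2*u (w(u) = 8 - (u + u) = 8 - 2*u)
1/(-2375 + ((-10 + 4)*8)*w(-1)) = 1/(-2375 + ((-10 + 4)*8)*(8 - 2*(-1))) = 1/(-2375 + (-6*8)*(8 + 2)) = 1/(-2375 - 48*10) = 1/(-2375 - 480) = 1/(-2855) = -1/2855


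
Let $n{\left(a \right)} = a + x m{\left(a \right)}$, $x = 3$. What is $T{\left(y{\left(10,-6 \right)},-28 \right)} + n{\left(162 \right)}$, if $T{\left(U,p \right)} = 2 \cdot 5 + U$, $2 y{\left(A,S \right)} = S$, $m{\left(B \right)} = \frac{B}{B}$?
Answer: $172$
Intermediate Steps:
$m{\left(B \right)} = 1$
$y{\left(A,S \right)} = \frac{S}{2}$
$T{\left(U,p \right)} = 10 + U$
$n{\left(a \right)} = 3 + a$ ($n{\left(a \right)} = a + 3 \cdot 1 = a + 3 = 3 + a$)
$T{\left(y{\left(10,-6 \right)},-28 \right)} + n{\left(162 \right)} = \left(10 + \frac{1}{2} \left(-6\right)\right) + \left(3 + 162\right) = \left(10 - 3\right) + 165 = 7 + 165 = 172$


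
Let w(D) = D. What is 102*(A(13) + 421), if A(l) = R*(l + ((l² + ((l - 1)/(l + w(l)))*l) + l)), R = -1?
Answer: 22440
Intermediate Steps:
A(l) = ½ - l² - 5*l/2 (A(l) = -(l + ((l² + ((l - 1)/(l + l))*l) + l)) = -(l + ((l² + ((-1 + l)/((2*l)))*l) + l)) = -(l + ((l² + ((-1 + l)*(1/(2*l)))*l) + l)) = -(l + ((l² + ((-1 + l)/(2*l))*l) + l)) = -(l + ((l² + (-½ + l/2)) + l)) = -(l + ((-½ + l² + l/2) + l)) = -(l + (-½ + l² + 3*l/2)) = -(-½ + l² + 5*l/2) = ½ - l² - 5*l/2)
102*(A(13) + 421) = 102*((½ - 1*13² - 5/2*13) + 421) = 102*((½ - 1*169 - 65/2) + 421) = 102*((½ - 169 - 65/2) + 421) = 102*(-201 + 421) = 102*220 = 22440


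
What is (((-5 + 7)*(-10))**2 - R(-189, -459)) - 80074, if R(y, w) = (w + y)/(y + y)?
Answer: -557730/7 ≈ -79676.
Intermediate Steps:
R(y, w) = (w + y)/(2*y) (R(y, w) = (w + y)/((2*y)) = (w + y)*(1/(2*y)) = (w + y)/(2*y))
(((-5 + 7)*(-10))**2 - R(-189, -459)) - 80074 = (((-5 + 7)*(-10))**2 - (-459 - 189)/(2*(-189))) - 80074 = ((2*(-10))**2 - (-1)*(-648)/(2*189)) - 80074 = ((-20)**2 - 1*12/7) - 80074 = (400 - 12/7) - 80074 = 2788/7 - 80074 = -557730/7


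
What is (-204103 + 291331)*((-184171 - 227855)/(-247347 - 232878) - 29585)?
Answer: -413084028760524/160075 ≈ -2.5806e+9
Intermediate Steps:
(-204103 + 291331)*((-184171 - 227855)/(-247347 - 232878) - 29585) = 87228*(-412026/(-480225) - 29585) = 87228*(-412026*(-1/480225) - 29585) = 87228*(137342/160075 - 29585) = 87228*(-4735681533/160075) = -413084028760524/160075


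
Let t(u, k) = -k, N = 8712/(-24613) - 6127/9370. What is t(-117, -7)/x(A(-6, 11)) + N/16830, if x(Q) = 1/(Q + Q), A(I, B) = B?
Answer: 54339560981719/352854429300 ≈ 154.00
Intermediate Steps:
N = -232435291/230623810 (N = 8712*(-1/24613) - 6127*1/9370 = -8712/24613 - 6127/9370 = -232435291/230623810 ≈ -1.0079)
x(Q) = 1/(2*Q)
t(-117, -7)/x(A(-6, 11)) + N/16830 = (-1*(-7))/(((1/2)/11)) - 232435291/230623810/16830 = 7/(((1/2)*(1/11))) - 232435291/230623810*1/16830 = 7/(1/22) - 21130481/352854429300 = 7*22 - 21130481/352854429300 = 154 - 21130481/352854429300 = 54339560981719/352854429300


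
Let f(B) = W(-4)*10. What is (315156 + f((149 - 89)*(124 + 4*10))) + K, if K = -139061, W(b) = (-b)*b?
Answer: 175935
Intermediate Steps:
W(b) = -b**2
f(B) = -160 (f(B) = -1*(-4)**2*10 = -1*16*10 = -16*10 = -160)
(315156 + f((149 - 89)*(124 + 4*10))) + K = (315156 - 160) - 139061 = 314996 - 139061 = 175935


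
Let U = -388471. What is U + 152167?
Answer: -236304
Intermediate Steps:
U + 152167 = -388471 + 152167 = -236304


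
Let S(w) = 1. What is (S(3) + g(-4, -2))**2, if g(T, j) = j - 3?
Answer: 16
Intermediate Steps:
g(T, j) = -3 + j
(S(3) + g(-4, -2))**2 = (1 + (-3 - 2))**2 = (1 - 5)**2 = (-4)**2 = 16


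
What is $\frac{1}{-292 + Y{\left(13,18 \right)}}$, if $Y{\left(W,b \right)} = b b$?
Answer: $\frac{1}{32} \approx 0.03125$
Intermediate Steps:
$Y{\left(W,b \right)} = b^{2}$
$\frac{1}{-292 + Y{\left(13,18 \right)}} = \frac{1}{-292 + 18^{2}} = \frac{1}{-292 + 324} = \frac{1}{32}$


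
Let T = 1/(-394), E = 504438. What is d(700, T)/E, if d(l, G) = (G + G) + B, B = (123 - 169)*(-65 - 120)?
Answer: 558823/33124762 ≈ 0.016870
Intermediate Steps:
B = 8510 (B = -46*(-185) = 8510)
T = -1/394 ≈ -0.0025381
d(l, G) = 8510 + 2*G (d(l, G) = (G + G) + 8510 = 2*G + 8510 = 8510 + 2*G)
d(700, T)/E = (8510 + 2*(-1/394))/504438 = (8510 - 1/197)*(1/504438) = (1676469/197)*(1/504438) = 558823/33124762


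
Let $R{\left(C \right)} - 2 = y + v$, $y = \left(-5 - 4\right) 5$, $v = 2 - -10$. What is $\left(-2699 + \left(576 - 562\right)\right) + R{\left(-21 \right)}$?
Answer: $-2716$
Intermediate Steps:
$v = 12$ ($v = 2 + 10 = 12$)
$y = -45$ ($y = \left(-9\right) 5 = -45$)
$R{\left(C \right)} = -31$ ($R{\left(C \right)} = 2 + \left(-45 + 12\right) = 2 - 33 = -31$)
$\left(-2699 + \left(576 - 562\right)\right) + R{\left(-21 \right)} = \left(-2699 + \left(576 - 562\right)\right) - 31 = \left(-2699 + 14\right) - 31 = -2685 - 31 = -2716$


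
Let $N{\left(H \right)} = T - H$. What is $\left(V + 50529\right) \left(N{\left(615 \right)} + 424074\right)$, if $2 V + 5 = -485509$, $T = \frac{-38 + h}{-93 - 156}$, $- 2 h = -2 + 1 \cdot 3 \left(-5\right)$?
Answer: $-81400699426$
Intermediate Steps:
$h = \frac{17}{2}$ ($h = - \frac{-2 + 1 \cdot 3 \left(-5\right)}{2} = - \frac{-2 + 3 \left(-5\right)}{2} = - \frac{-2 - 15}{2} = \left(- \frac{1}{2}\right) \left(-17\right) = \frac{17}{2} \approx 8.5$)
$T = \frac{59}{498}$ ($T = \frac{-38 + \frac{17}{2}}{-93 - 156} = - \frac{59}{2 \left(-249\right)} = \left(- \frac{59}{2}\right) \left(- \frac{1}{249}\right) = \frac{59}{498} \approx 0.11847$)
$V = -242757$ ($V = - \frac{5}{2} + \frac{1}{2} \left(-485509\right) = - \frac{5}{2} - \frac{485509}{2} = -242757$)
$N{\left(H \right)} = \frac{59}{498} - H$
$\left(V + 50529\right) \left(N{\left(615 \right)} + 424074\right) = \left(-242757 + 50529\right) \left(\left(\frac{59}{498} - 615\right) + 424074\right) = - 192228 \left(\left(\frac{59}{498} - 615\right) + 424074\right) = - 192228 \left(- \frac{306211}{498} + 424074\right) = \left(-192228\right) \frac{210882641}{498} = -81400699426$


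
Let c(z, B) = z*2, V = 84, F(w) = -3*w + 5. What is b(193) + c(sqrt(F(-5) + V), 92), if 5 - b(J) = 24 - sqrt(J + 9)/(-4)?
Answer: -19 + 4*sqrt(26) - sqrt(202)/4 ≈ -2.1571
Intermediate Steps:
F(w) = 5 - 3*w
b(J) = -19 - sqrt(9 + J)/4 (b(J) = 5 - (24 - sqrt(J + 9)/(-4)) = 5 - (24 - sqrt(9 + J)*(-1)/4) = 5 - (24 - (-1)*sqrt(9 + J)/4) = 5 - (24 + sqrt(9 + J)/4) = 5 + (-24 - sqrt(9 + J)/4) = -19 - sqrt(9 + J)/4)
c(z, B) = 2*z
b(193) + c(sqrt(F(-5) + V), 92) = (-19 - sqrt(9 + 193)/4) + 2*sqrt((5 - 3*(-5)) + 84) = (-19 - sqrt(202)/4) + 2*sqrt((5 + 15) + 84) = (-19 - sqrt(202)/4) + 2*sqrt(20 + 84) = (-19 - sqrt(202)/4) + 2*sqrt(104) = (-19 - sqrt(202)/4) + 2*(2*sqrt(26)) = (-19 - sqrt(202)/4) + 4*sqrt(26) = -19 + 4*sqrt(26) - sqrt(202)/4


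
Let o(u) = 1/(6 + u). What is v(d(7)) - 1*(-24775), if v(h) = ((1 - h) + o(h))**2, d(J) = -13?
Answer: 1223384/49 ≈ 24967.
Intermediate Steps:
v(h) = (1 + 1/(6 + h) - h)**2 (v(h) = ((1 - h) + 1/(6 + h))**2 = (1 + 1/(6 + h) - h)**2)
v(d(7)) - 1*(-24775) = (1 + (1 - 1*(-13))*(6 - 13))**2/(6 - 13)**2 - 1*(-24775) = (1 + (1 + 13)*(-7))**2/(-7)**2 + 24775 = (1 + 14*(-7))**2*(1/49) + 24775 = (1 - 98)**2*(1/49) + 24775 = (-97)**2*(1/49) + 24775 = 9409*(1/49) + 24775 = 9409/49 + 24775 = 1223384/49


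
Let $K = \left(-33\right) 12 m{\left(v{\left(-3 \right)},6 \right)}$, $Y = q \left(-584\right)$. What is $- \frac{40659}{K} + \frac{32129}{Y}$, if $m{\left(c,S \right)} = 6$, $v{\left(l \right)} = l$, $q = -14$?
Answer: $\frac{17031937}{809424} \approx 21.042$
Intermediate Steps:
$Y = 8176$ ($Y = \left(-14\right) \left(-584\right) = 8176$)
$K = -2376$ ($K = \left(-33\right) 12 \cdot 6 = \left(-396\right) 6 = -2376$)
$- \frac{40659}{K} + \frac{32129}{Y} = - \frac{40659}{-2376} + \frac{32129}{8176} = \left(-40659\right) \left(- \frac{1}{2376}\right) + 32129 \cdot \frac{1}{8176} = \frac{13553}{792} + \frac{32129}{8176} = \frac{17031937}{809424}$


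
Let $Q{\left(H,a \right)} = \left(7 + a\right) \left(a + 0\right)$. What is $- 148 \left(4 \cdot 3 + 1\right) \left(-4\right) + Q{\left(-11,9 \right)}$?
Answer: $7840$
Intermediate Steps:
$Q{\left(H,a \right)} = a \left(7 + a\right)$ ($Q{\left(H,a \right)} = \left(7 + a\right) a = a \left(7 + a\right)$)
$- 148 \left(4 \cdot 3 + 1\right) \left(-4\right) + Q{\left(-11,9 \right)} = - 148 \left(4 \cdot 3 + 1\right) \left(-4\right) + 9 \left(7 + 9\right) = - 148 \left(12 + 1\right) \left(-4\right) + 9 \cdot 16 = - 148 \cdot 13 \left(-4\right) + 144 = \left(-148\right) \left(-52\right) + 144 = 7696 + 144 = 7840$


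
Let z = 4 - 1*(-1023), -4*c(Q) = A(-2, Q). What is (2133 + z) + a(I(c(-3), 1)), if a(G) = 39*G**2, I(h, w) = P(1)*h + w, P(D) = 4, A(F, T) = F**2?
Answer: 3511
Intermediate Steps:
c(Q) = -1 (c(Q) = -1/4*(-2)**2 = -1/4*4 = -1)
z = 1027 (z = 4 + 1023 = 1027)
I(h, w) = w + 4*h (I(h, w) = 4*h + w = w + 4*h)
(2133 + z) + a(I(c(-3), 1)) = (2133 + 1027) + 39*(1 + 4*(-1))**2 = 3160 + 39*(1 - 4)**2 = 3160 + 39*(-3)**2 = 3160 + 39*9 = 3160 + 351 = 3511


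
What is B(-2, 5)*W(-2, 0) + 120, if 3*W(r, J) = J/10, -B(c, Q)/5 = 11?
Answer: 120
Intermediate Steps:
B(c, Q) = -55 (B(c, Q) = -5*11 = -55)
W(r, J) = J/30 (W(r, J) = (J/10)/3 = J/30)
B(-2, 5)*W(-2, 0) + 120 = -11*0/6 + 120 = -55*0 + 120 = 0 + 120 = 120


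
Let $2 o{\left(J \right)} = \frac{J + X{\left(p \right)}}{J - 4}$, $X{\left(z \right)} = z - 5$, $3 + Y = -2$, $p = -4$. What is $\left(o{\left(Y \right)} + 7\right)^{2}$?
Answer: $\frac{4900}{81} \approx 60.494$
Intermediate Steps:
$Y = -5$ ($Y = -3 - 2 = -5$)
$X{\left(z \right)} = -5 + z$
$o{\left(J \right)} = \frac{-9 + J}{2 \left(-4 + J\right)}$ ($o{\left(J \right)} = \frac{\left(J - 9\right) \frac{1}{J - 4}}{2} = \frac{\left(J - 9\right) \frac{1}{-4 + J}}{2} = \frac{\left(-9 + J\right) \frac{1}{-4 + J}}{2} = \frac{\frac{1}{-4 + J} \left(-9 + J\right)}{2} = \frac{-9 + J}{2 \left(-4 + J\right)}$)
$\left(o{\left(Y \right)} + 7\right)^{2} = \left(\frac{-9 - 5}{2 \left(-4 - 5\right)} + 7\right)^{2} = \left(\frac{1}{2} \frac{1}{-9} \left(-14\right) + 7\right)^{2} = \left(\frac{1}{2} \left(- \frac{1}{9}\right) \left(-14\right) + 7\right)^{2} = \left(\frac{7}{9} + 7\right)^{2} = \left(\frac{70}{9}\right)^{2} = \frac{4900}{81}$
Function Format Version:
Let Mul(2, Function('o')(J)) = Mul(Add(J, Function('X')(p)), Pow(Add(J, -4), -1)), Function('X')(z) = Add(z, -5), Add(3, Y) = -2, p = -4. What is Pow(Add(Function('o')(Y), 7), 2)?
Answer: Rational(4900, 81) ≈ 60.494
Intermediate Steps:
Y = -5 (Y = Add(-3, -2) = -5)
Function('X')(z) = Add(-5, z)
Function('o')(J) = Mul(Rational(1, 2), Pow(Add(-4, J), -1), Add(-9, J)) (Function('o')(J) = Mul(Rational(1, 2), Mul(Add(J, Add(-5, -4)), Pow(Add(J, -4), -1))) = Mul(Rational(1, 2), Mul(Add(J, -9), Pow(Add(-4, J), -1))) = Mul(Rational(1, 2), Mul(Add(-9, J), Pow(Add(-4, J), -1))) = Mul(Rational(1, 2), Mul(Pow(Add(-4, J), -1), Add(-9, J))) = Mul(Rational(1, 2), Pow(Add(-4, J), -1), Add(-9, J)))
Pow(Add(Function('o')(Y), 7), 2) = Pow(Add(Mul(Rational(1, 2), Pow(Add(-4, -5), -1), Add(-9, -5)), 7), 2) = Pow(Add(Mul(Rational(1, 2), Pow(-9, -1), -14), 7), 2) = Pow(Add(Mul(Rational(1, 2), Rational(-1, 9), -14), 7), 2) = Pow(Add(Rational(7, 9), 7), 2) = Pow(Rational(70, 9), 2) = Rational(4900, 81)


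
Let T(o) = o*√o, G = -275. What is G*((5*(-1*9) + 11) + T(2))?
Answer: 9350 - 550*√2 ≈ 8572.2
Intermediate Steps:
T(o) = o^(3/2)
G*((5*(-1*9) + 11) + T(2)) = -275*((5*(-1*9) + 11) + 2^(3/2)) = -275*((5*(-9) + 11) + 2*√2) = -275*((-45 + 11) + 2*√2) = -275*(-34 + 2*√2) = 9350 - 550*√2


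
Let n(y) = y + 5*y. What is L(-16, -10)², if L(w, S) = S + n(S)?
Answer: 4900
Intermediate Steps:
n(y) = 6*y
L(w, S) = 7*S (L(w, S) = S + 6*S = 7*S)
L(-16, -10)² = (7*(-10))² = (-70)² = 4900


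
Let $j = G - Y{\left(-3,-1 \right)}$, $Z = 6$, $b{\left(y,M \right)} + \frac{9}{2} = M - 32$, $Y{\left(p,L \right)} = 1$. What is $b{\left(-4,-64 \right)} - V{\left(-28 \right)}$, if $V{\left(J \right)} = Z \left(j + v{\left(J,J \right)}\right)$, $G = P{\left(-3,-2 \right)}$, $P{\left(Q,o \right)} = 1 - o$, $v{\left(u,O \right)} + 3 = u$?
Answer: $\frac{147}{2} \approx 73.5$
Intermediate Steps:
$v{\left(u,O \right)} = -3 + u$
$b{\left(y,M \right)} = - \frac{73}{2} + M$ ($b{\left(y,M \right)} = - \frac{9}{2} + \left(M - 32\right) = - \frac{9}{2} + \left(-32 + M\right) = - \frac{73}{2} + M$)
$G = 3$ ($G = 1 - -2 = 1 + 2 = 3$)
$j = 2$ ($j = 3 - 1 = 2$)
$V{\left(J \right)} = -6 + 6 J$ ($V{\left(J \right)} = 6 \left(2 + \left(-3 + J\right)\right) = 6 \left(-1 + J\right) = -6 + 6 J$)
$b{\left(-4,-64 \right)} - V{\left(-28 \right)} = \left(- \frac{73}{2} - 64\right) - \left(-6 + 6 \left(-28\right)\right) = - \frac{201}{2} - \left(-6 - 168\right) = - \frac{201}{2} - -174 = - \frac{201}{2} + 174 = \frac{147}{2}$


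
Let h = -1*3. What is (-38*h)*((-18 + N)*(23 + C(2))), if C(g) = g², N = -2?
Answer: -61560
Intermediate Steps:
h = -3
(-38*h)*((-18 + N)*(23 + C(2))) = (-38*(-3))*((-18 - 2)*(23 + 2²)) = 114*(-20*(23 + 4)) = 114*(-20*27) = 114*(-540) = -61560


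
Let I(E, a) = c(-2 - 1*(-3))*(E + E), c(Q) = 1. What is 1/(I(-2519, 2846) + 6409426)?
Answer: 1/6404388 ≈ 1.5614e-7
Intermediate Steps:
I(E, a) = 2*E (I(E, a) = 1*(E + E) = 1*(2*E) = 2*E)
1/(I(-2519, 2846) + 6409426) = 1/(2*(-2519) + 6409426) = 1/(-5038 + 6409426) = 1/6404388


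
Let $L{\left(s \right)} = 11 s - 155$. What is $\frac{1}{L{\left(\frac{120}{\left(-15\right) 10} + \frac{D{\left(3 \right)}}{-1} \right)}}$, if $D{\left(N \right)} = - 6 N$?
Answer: $\frac{5}{171} \approx 0.02924$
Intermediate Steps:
$L{\left(s \right)} = -155 + 11 s$
$\frac{1}{L{\left(\frac{120}{\left(-15\right) 10} + \frac{D{\left(3 \right)}}{-1} \right)}} = \frac{1}{-155 + 11 \left(\frac{120}{\left(-15\right) 10} + \frac{\left(-6\right) 3}{-1}\right)} = \frac{1}{-155 + 11 \left(\frac{120}{-150} - -18\right)} = \frac{1}{-155 + 11 \left(120 \left(- \frac{1}{150}\right) + 18\right)} = \frac{1}{-155 + 11 \left(- \frac{4}{5} + 18\right)} = \frac{1}{-155 + 11 \cdot \frac{86}{5}} = \frac{1}{-155 + \frac{946}{5}} = \frac{1}{\frac{171}{5}} = \frac{5}{171}$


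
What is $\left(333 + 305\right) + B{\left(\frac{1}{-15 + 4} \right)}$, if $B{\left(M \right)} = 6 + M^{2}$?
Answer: $\frac{77925}{121} \approx 644.01$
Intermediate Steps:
$\left(333 + 305\right) + B{\left(\frac{1}{-15 + 4} \right)} = \left(333 + 305\right) + \left(6 + \left(\frac{1}{-15 + 4}\right)^{2}\right) = 638 + \left(6 + \left(\frac{1}{-11}\right)^{2}\right) = 638 + \left(6 + \left(- \frac{1}{11}\right)^{2}\right) = 638 + \left(6 + \frac{1}{121}\right) = 638 + \frac{727}{121} = \frac{77925}{121}$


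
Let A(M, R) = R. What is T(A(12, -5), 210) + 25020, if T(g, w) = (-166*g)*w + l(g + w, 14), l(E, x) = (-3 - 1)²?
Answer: 199336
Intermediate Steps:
l(E, x) = 16 (l(E, x) = (-4)² = 16)
T(g, w) = 16 - 166*g*w (T(g, w) = (-166*g)*w + 16 = -166*g*w + 16 = 16 - 166*g*w)
T(A(12, -5), 210) + 25020 = (16 - 166*(-5)*210) + 25020 = (16 + 174300) + 25020 = 174316 + 25020 = 199336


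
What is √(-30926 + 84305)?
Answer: 9*√659 ≈ 231.04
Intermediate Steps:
√(-30926 + 84305) = √53379 = 9*√659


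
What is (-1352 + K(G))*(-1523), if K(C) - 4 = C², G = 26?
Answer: 1023456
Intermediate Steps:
K(C) = 4 + C²
(-1352 + K(G))*(-1523) = (-1352 + (4 + 26²))*(-1523) = (-1352 + (4 + 676))*(-1523) = (-1352 + 680)*(-1523) = -672*(-1523) = 1023456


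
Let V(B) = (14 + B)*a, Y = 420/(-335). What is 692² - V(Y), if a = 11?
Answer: 32074494/67 ≈ 4.7872e+5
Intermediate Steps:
Y = -84/67 (Y = 420*(-1/335) = -84/67 ≈ -1.2537)
V(B) = 154 + 11*B (V(B) = (14 + B)*11 = 154 + 11*B)
692² - V(Y) = 692² - (154 + 11*(-84/67)) = 478864 - (154 - 924/67) = 478864 - 1*9394/67 = 478864 - 9394/67 = 32074494/67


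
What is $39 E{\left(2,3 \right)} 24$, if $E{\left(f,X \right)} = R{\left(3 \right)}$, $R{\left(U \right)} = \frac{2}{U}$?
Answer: $624$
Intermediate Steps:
$E{\left(f,X \right)} = \frac{2}{3}$
$39 E{\left(2,3 \right)} 24 = 39 \cdot \frac{2}{3} \cdot 24 = 26 \cdot 24 = 624$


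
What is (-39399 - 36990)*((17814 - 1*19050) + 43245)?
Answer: -3209025501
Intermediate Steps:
(-39399 - 36990)*((17814 - 1*19050) + 43245) = -76389*((17814 - 19050) + 43245) = -76389*(-1236 + 43245) = -76389*42009 = -3209025501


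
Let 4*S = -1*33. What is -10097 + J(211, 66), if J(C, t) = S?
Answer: -40421/4 ≈ -10105.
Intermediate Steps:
S = -33/4 (S = (-1*33)/4 = (¼)*(-33) = -33/4 ≈ -8.2500)
J(C, t) = -33/4
-10097 + J(211, 66) = -10097 - 33/4 = -40421/4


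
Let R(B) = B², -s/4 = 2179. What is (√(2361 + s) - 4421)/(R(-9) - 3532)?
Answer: 4421/3451 - I*√6355/3451 ≈ 1.2811 - 0.0231*I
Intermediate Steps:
s = -8716 (s = -4*2179 = -8716)
(√(2361 + s) - 4421)/(R(-9) - 3532) = (√(2361 - 8716) - 4421)/((-9)² - 3532) = (√(-6355) - 4421)/(81 - 3532) = (I*√6355 - 4421)/(-3451) = (-4421 + I*√6355)*(-1/3451) = 4421/3451 - I*√6355/3451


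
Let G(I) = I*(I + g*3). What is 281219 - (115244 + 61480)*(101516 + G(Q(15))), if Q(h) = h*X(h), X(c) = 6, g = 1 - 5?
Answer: -19180634845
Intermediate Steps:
g = -4
Q(h) = 6*h (Q(h) = h*6 = 6*h)
G(I) = I*(-12 + I) (G(I) = I*(I - 4*3) = I*(I - 12) = I*(-12 + I))
281219 - (115244 + 61480)*(101516 + G(Q(15))) = 281219 - (115244 + 61480)*(101516 + (6*15)*(-12 + 6*15)) = 281219 - 176724*(101516 + 90*(-12 + 90)) = 281219 - 176724*(101516 + 90*78) = 281219 - 176724*(101516 + 7020) = 281219 - 176724*108536 = 281219 - 1*19180916064 = 281219 - 19180916064 = -19180634845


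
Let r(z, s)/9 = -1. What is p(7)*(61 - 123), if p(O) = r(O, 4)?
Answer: 558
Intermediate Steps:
r(z, s) = -9 (r(z, s) = 9*(-1) = -9)
p(O) = -9
p(7)*(61 - 123) = -9*(61 - 123) = -9*(-62) = 558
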